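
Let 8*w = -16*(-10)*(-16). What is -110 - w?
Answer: 210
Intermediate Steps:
w = -320 (w = (-16*(-10)*(-16))/8 = (160*(-16))/8 = (1/8)*(-2560) = -320)
-110 - w = -110 - 1*(-320) = -110 + 320 = 210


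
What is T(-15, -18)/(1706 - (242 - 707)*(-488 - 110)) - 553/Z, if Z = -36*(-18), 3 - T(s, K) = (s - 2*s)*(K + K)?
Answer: -38295289/44770968 ≈ -0.85536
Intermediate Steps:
T(s, K) = 3 + 2*K*s (T(s, K) = 3 - (s - 2*s)*(K + K) = 3 - (-s)*2*K = 3 - (-2)*K*s = 3 + 2*K*s)
Z = 648
T(-15, -18)/(1706 - (242 - 707)*(-488 - 110)) - 553/Z = (3 + 2*(-18)*(-15))/(1706 - (242 - 707)*(-488 - 110)) - 553/648 = (3 + 540)/(1706 - (-465)*(-598)) - 553*1/648 = 543/(1706 - 1*278070) - 553/648 = 543/(1706 - 278070) - 553/648 = 543/(-276364) - 553/648 = 543*(-1/276364) - 553/648 = -543/276364 - 553/648 = -38295289/44770968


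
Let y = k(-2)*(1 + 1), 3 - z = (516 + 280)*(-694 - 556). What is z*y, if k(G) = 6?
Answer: 11940036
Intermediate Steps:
z = 995003 (z = 3 - (516 + 280)*(-694 - 556) = 3 - 796*(-1250) = 3 - 1*(-995000) = 3 + 995000 = 995003)
y = 12 (y = 6*(1 + 1) = 6*2 = 12)
z*y = 995003*12 = 11940036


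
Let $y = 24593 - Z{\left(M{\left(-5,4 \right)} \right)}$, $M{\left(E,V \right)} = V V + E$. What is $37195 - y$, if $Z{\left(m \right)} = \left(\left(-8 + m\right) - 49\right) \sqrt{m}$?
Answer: $12602 - 46 \sqrt{11} \approx 12449.0$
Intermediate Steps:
$M{\left(E,V \right)} = E + V^{2}$ ($M{\left(E,V \right)} = V^{2} + E = E + V^{2}$)
$Z{\left(m \right)} = \sqrt{m} \left(-57 + m\right)$ ($Z{\left(m \right)} = \left(-57 + m\right) \sqrt{m} = \sqrt{m} \left(-57 + m\right)$)
$y = 24593 + 46 \sqrt{11}$ ($y = 24593 - \sqrt{-5 + 4^{2}} \left(-57 - \left(5 - 4^{2}\right)\right) = 24593 - \sqrt{-5 + 16} \left(-57 + \left(-5 + 16\right)\right) = 24593 - \sqrt{11} \left(-57 + 11\right) = 24593 - \sqrt{11} \left(-46\right) = 24593 - - 46 \sqrt{11} = 24593 + 46 \sqrt{11} \approx 24746.0$)
$37195 - y = 37195 - \left(24593 + 46 \sqrt{11}\right) = 12602 - 46 \sqrt{11}$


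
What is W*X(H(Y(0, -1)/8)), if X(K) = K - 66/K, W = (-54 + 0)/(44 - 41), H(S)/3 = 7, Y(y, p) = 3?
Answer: -2250/7 ≈ -321.43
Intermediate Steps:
H(S) = 21 (H(S) = 3*7 = 21)
W = -18 (W = -54/3 = -54*1/3 = -18)
W*X(H(Y(0, -1)/8)) = -18*(21 - 66/21) = -18*(21 - 66*1/21) = -18*(21 - 22/7) = -18*125/7 = -2250/7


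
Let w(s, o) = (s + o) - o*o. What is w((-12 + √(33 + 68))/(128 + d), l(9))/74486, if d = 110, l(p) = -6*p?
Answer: -176718/4431917 + √101/17727668 ≈ -0.039873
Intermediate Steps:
w(s, o) = o + s - o² (w(s, o) = (o + s) - o² = o + s - o²)
w((-12 + √(33 + 68))/(128 + d), l(9))/74486 = (-6*9 + (-12 + √(33 + 68))/(128 + 110) - (-6*9)²)/74486 = (-54 + (-12 + √101)/238 - 1*(-54)²)*(1/74486) = (-54 + (-12 + √101)*(1/238) - 1*2916)*(1/74486) = (-54 + (-6/119 + √101/238) - 2916)*(1/74486) = (-353436/119 + √101/238)*(1/74486) = -176718/4431917 + √101/17727668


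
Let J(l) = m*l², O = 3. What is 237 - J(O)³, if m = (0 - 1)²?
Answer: -492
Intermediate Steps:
m = 1 (m = (-1)² = 1)
J(l) = l² (J(l) = 1*l² = l²)
237 - J(O)³ = 237 - (3²)³ = 237 - 1*9³ = 237 - 1*729 = 237 - 729 = -492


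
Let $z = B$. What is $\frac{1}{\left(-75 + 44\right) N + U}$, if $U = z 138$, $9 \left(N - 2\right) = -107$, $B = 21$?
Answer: $\frac{9}{28841} \approx 0.00031206$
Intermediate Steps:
$N = - \frac{89}{9}$ ($N = 2 + \frac{1}{9} \left(-107\right) = 2 - \frac{107}{9} = - \frac{89}{9} \approx -9.8889$)
$z = 21$
$U = 2898$ ($U = 21 \cdot 138 = 2898$)
$\frac{1}{\left(-75 + 44\right) N + U} = \frac{1}{\left(-75 + 44\right) \left(- \frac{89}{9}\right) + 2898} = \frac{1}{\left(-31\right) \left(- \frac{89}{9}\right) + 2898} = \frac{1}{\frac{2759}{9} + 2898} = \frac{1}{\frac{28841}{9}} = \frac{9}{28841}$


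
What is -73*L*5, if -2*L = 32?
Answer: 5840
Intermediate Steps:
L = -16 (L = -½*32 = -16)
-73*L*5 = -73*(-16)*5 = 1168*5 = 5840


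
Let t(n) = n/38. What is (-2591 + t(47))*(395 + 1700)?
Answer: -206171045/38 ≈ -5.4256e+6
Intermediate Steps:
t(n) = n/38 (t(n) = n*(1/38) = n/38)
(-2591 + t(47))*(395 + 1700) = (-2591 + (1/38)*47)*(395 + 1700) = (-2591 + 47/38)*2095 = -98411/38*2095 = -206171045/38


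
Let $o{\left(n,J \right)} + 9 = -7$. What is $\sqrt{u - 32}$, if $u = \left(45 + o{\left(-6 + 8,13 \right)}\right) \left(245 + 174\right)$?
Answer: $\sqrt{12119} \approx 110.09$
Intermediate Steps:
$o{\left(n,J \right)} = -16$ ($o{\left(n,J \right)} = -9 - 7 = -16$)
$u = 12151$ ($u = \left(45 - 16\right) \left(245 + 174\right) = 29 \cdot 419 = 12151$)
$\sqrt{u - 32} = \sqrt{12151 - 32} = \sqrt{12119}$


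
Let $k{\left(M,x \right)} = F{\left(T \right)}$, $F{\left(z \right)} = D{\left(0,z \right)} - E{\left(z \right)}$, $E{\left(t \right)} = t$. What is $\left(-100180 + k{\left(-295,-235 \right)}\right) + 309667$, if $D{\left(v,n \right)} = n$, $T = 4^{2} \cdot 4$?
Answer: $209487$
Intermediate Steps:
$T = 64$ ($T = 16 \cdot 4 = 64$)
$F{\left(z \right)} = 0$ ($F{\left(z \right)} = z - z = 0$)
$k{\left(M,x \right)} = 0$
$\left(-100180 + k{\left(-295,-235 \right)}\right) + 309667 = \left(-100180 + 0\right) + 309667 = -100180 + 309667 = 209487$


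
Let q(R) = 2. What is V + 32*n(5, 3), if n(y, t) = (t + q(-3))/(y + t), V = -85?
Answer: -65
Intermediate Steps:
n(y, t) = (2 + t)/(t + y) (n(y, t) = (t + 2)/(y + t) = (2 + t)/(t + y))
V + 32*n(5, 3) = -85 + 32*((2 + 3)/(3 + 5)) = -85 + 32*(5/8) = -85 + 20 = -65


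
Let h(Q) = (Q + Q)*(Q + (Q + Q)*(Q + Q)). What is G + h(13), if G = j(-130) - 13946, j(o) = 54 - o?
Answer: 4152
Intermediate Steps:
G = -13762 (G = (54 - 1*(-130)) - 13946 = (54 + 130) - 13946 = 184 - 13946 = -13762)
h(Q) = 2*Q*(Q + 4*Q²) (h(Q) = (2*Q)*(Q + (2*Q)*(2*Q)) = (2*Q)*(Q + 4*Q²) = 2*Q*(Q + 4*Q²))
G + h(13) = -13762 + 13²*(2 + 8*13) = -13762 + 169*(2 + 104) = -13762 + 169*106 = -13762 + 17914 = 4152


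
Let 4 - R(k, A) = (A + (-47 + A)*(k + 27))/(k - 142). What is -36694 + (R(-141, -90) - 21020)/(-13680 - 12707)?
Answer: -274007283574/7467521 ≈ -36693.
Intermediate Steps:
R(k, A) = 4 - (A + (-47 + A)*(27 + k))/(-142 + k) (R(k, A) = 4 - (A + (-47 + A)*(k + 27))/(k - 142) = 4 - (A + (-47 + A)*(27 + k))/(-142 + k))
-36694 + (R(-141, -90) - 21020)/(-13680 - 12707) = -36694 + ((701 - 28*(-90) + 51*(-141) - 1*(-90)*(-141))/(-142 - 141) - 21020)/(-13680 - 12707) = -36694 + ((701 + 2520 - 7191 - 12690)/(-283) - 21020)/(-26387) = -36694 + (-1/283*(-16660) - 21020)*(-1/26387) = -36694 + (16660/283 - 21020)*(-1/26387) = -36694 - 5932000/283*(-1/26387) = -36694 + 5932000/7467521 = -274007283574/7467521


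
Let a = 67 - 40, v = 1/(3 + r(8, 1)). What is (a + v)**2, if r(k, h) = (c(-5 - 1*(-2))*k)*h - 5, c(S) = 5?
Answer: 1054729/1444 ≈ 730.42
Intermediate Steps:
r(k, h) = -5 + 5*h*k (r(k, h) = (5*k)*h - 5 = 5*h*k - 5 = -5 + 5*h*k)
v = 1/38 (v = 1/(3 + (-5 + 5*1*8)) = 1/(3 + (-5 + 40)) = 1/(3 + 35) = 1/38 ≈ 0.026316)
a = 27
(a + v)**2 = (27 + 1/38)**2 = (1027/38)**2 = 1054729/1444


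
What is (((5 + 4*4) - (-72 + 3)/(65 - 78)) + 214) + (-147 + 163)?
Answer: 3194/13 ≈ 245.69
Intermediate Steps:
(((5 + 4*4) - (-72 + 3)/(65 - 78)) + 214) + (-147 + 163) = (((5 + 16) - (-69)/(-13)) + 214) + 16 = ((21 - (-69)*(-1)/13) + 214) + 16 = ((21 - 1*69/13) + 214) + 16 = ((21 - 69/13) + 214) + 16 = (204/13 + 214) + 16 = 2986/13 + 16 = 3194/13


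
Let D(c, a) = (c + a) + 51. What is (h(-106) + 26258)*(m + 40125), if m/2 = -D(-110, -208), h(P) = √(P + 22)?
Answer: 1067624022 + 81318*I*√21 ≈ 1.0676e+9 + 3.7265e+5*I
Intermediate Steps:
D(c, a) = 51 + a + c (D(c, a) = (a + c) + 51 = 51 + a + c)
h(P) = √(22 + P)
m = 534 (m = 2*(-(51 - 208 - 110)) = 2*(-1*(-267)) = 2*267 = 534)
(h(-106) + 26258)*(m + 40125) = (√(22 - 106) + 26258)*(534 + 40125) = (√(-84) + 26258)*40659 = (2*I*√21 + 26258)*40659 = (26258 + 2*I*√21)*40659 = 1067624022 + 81318*I*√21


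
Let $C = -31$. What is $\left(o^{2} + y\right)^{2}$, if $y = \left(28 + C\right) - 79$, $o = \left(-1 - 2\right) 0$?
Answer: $6724$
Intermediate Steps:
$o = 0$ ($o = \left(-3\right) 0 = 0$)
$y = -82$ ($y = \left(28 - 31\right) - 79 = -3 - 79 = -82$)
$\left(o^{2} + y\right)^{2} = \left(0^{2} - 82\right)^{2} = \left(0 - 82\right)^{2} = \left(-82\right)^{2} = 6724$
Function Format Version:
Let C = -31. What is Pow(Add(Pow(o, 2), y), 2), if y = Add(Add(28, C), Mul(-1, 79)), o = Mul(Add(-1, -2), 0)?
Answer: 6724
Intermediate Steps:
o = 0 (o = Mul(-3, 0) = 0)
y = -82 (y = Add(Add(28, -31), Mul(-1, 79)) = Add(-3, -79) = -82)
Pow(Add(Pow(o, 2), y), 2) = Pow(Add(Pow(0, 2), -82), 2) = Pow(Add(0, -82), 2) = Pow(-82, 2) = 6724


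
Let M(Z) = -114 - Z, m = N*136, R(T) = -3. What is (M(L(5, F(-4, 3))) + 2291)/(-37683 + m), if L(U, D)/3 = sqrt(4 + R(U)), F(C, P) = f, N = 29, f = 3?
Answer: -2174/33739 ≈ -0.064436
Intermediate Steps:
F(C, P) = 3
L(U, D) = 3 (L(U, D) = 3*sqrt(4 - 3) = 3*sqrt(1) = 3*1 = 3)
m = 3944 (m = 29*136 = 3944)
(M(L(5, F(-4, 3))) + 2291)/(-37683 + m) = ((-114 - 1*3) + 2291)/(-37683 + 3944) = ((-114 - 3) + 2291)/(-33739) = (-117 + 2291)*(-1/33739) = 2174*(-1/33739) = -2174/33739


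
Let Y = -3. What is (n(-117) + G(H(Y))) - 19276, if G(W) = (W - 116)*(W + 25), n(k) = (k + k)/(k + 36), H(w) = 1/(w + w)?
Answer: -265895/12 ≈ -22158.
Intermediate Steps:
H(w) = 1/(2*w)
n(k) = 2*k/(36 + k) (n(k) = (2*k)/(36 + k) = 2*k/(36 + k))
G(W) = (-116 + W)*(25 + W)
(n(-117) + G(H(Y))) - 19276 = (2*(-117)/(36 - 117) + (-2900 + ((½)/(-3))² - 91/(2*(-3)))) - 19276 = (2*(-117)/(-81) + (-2900 + ((½)*(-⅓))² - 91*(-1)/(2*3))) - 19276 = (2*(-117)*(-1/81) + (-2900 + (-⅙)² - 91*(-⅙))) - 19276 = (26/9 + (-2900 + 1/36 + 91/6)) - 19276 = (26/9 - 103853/36) - 19276 = -34583/12 - 19276 = -265895/12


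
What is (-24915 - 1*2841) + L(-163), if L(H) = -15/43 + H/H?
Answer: -1193480/43 ≈ -27755.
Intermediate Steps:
L(H) = 28/43 (L(H) = -15*1/43 + 1 = -15/43 + 1 = 28/43)
(-24915 - 1*2841) + L(-163) = (-24915 - 1*2841) + 28/43 = (-24915 - 2841) + 28/43 = -27756 + 28/43 = -1193480/43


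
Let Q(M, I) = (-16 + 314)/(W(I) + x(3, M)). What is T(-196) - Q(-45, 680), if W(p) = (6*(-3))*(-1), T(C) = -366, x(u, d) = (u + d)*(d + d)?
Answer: -695183/1899 ≈ -366.08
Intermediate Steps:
x(u, d) = 2*d*(d + u) (x(u, d) = (d + u)*(2*d) = 2*d*(d + u))
W(p) = 18 (W(p) = -18*(-1) = 18)
Q(M, I) = 298/(18 + 2*M*(3 + M)) (Q(M, I) = (-16 + 314)/(18 + 2*M*(M + 3)) = 298/(18 + 2*M*(3 + M)))
T(-196) - Q(-45, 680) = -366 - 149/(9 - 45*(3 - 45)) = -366 - 149/(9 - 45*(-42)) = -366 - 149/(9 + 1890) = -366 - 149/1899 = -695183/1899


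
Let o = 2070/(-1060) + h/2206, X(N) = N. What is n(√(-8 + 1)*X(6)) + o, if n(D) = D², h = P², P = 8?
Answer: -29688265/116918 ≈ -253.92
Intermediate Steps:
h = 64 (h = 8² = 64)
o = -224929/116918 (o = 2070/(-1060) + 64/2206 = 2070*(-1/1060) + 64*(1/2206) = -207/106 + 32/1103 = -224929/116918 ≈ -1.9238)
n(√(-8 + 1)*X(6)) + o = (√(-8 + 1)*6)² - 224929/116918 = (√(-7)*6)² - 224929/116918 = ((I*√7)*6)² - 224929/116918 = (6*I*√7)² - 224929/116918 = -252 - 224929/116918 = -29688265/116918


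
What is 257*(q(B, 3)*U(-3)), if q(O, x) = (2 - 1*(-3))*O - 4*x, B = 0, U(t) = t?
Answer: 9252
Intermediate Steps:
q(O, x) = -4*x + 5*O (q(O, x) = (2 + 3)*O - 4*x = 5*O - 4*x = -4*x + 5*O)
257*(q(B, 3)*U(-3)) = 257*((-4*3 + 5*0)*(-3)) = 257*((-12 + 0)*(-3)) = 257*(-12*(-3)) = 257*36 = 9252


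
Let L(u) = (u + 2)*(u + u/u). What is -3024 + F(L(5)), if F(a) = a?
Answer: -2982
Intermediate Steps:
L(u) = (1 + u)*(2 + u) (L(u) = (2 + u)*(u + 1) = (2 + u)*(1 + u) = (1 + u)*(2 + u))
-3024 + F(L(5)) = -3024 + (2 + 5² + 3*5) = -3024 + (2 + 25 + 15) = -3024 + 42 = -2982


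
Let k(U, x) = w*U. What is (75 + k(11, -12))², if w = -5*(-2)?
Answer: 34225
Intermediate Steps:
w = 10
k(U, x) = 10*U
(75 + k(11, -12))² = (75 + 10*11)² = (75 + 110)² = 185² = 34225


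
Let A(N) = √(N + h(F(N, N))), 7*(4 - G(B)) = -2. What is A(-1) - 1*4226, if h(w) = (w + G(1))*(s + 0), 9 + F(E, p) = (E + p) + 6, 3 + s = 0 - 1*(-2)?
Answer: -4226 + I*√14/7 ≈ -4226.0 + 0.53452*I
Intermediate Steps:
G(B) = 30/7 (G(B) = 4 - ⅐*(-2) = 4 + 2/7 = 30/7)
s = -1 (s = -3 + (0 - 1*(-2)) = -3 + (0 + 2) = -3 + 2 = -1)
F(E, p) = -3 + E + p (F(E, p) = -9 + ((E + p) + 6) = -9 + (6 + E + p) = -3 + E + p)
h(w) = -30/7 - w (h(w) = (w + 30/7)*(-1 + 0) = (30/7 + w)*(-1) = -30/7 - w)
A(N) = √(-9/7 - N) (A(N) = √(N + (-30/7 - (-3 + N + N))) = √(N + (-30/7 - (-3 + 2*N))) = √(N + (-30/7 + (3 - 2*N))) = √(N + (-9/7 - 2*N)) = √(-9/7 - N))
A(-1) - 1*4226 = √(-63 - 49*(-1))/7 - 1*4226 = √(-63 + 49)/7 - 4226 = √(-14)/7 - 4226 = (I*√14)/7 - 4226 = I*√14/7 - 4226 = -4226 + I*√14/7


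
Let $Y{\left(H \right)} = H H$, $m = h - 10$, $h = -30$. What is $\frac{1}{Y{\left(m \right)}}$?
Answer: $\frac{1}{1600} \approx 0.000625$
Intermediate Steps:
$m = -40$ ($m = -30 - 10 = -40$)
$Y{\left(H \right)} = H^{2}$
$\frac{1}{Y{\left(m \right)}} = \frac{1}{\left(-40\right)^{2}} = \frac{1}{1600}$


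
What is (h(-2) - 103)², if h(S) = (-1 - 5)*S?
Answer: 8281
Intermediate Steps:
h(S) = -6*S
(h(-2) - 103)² = (-6*(-2) - 103)² = (12 - 103)² = (-91)² = 8281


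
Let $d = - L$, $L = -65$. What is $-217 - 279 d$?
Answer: $-18352$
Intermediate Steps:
$d = 65$ ($d = \left(-1\right) \left(-65\right) = 65$)
$-217 - 279 d = -217 - 18135 = -18352$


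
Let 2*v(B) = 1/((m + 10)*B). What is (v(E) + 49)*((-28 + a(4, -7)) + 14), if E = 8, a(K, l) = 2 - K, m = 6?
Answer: -12545/16 ≈ -784.06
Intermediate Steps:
v(B) = 1/(32*B) (v(B) = (1/((6 + 10)*B))/2 = (1/(16*B))/2 = 1/(32*B))
(v(E) + 49)*((-28 + a(4, -7)) + 14) = ((1/32)/8 + 49)*((-28 + (2 - 1*4)) + 14) = ((1/32)*(⅛) + 49)*((-28 + (2 - 4)) + 14) = (1/256 + 49)*((-28 - 2) + 14) = 12545*(-30 + 14)/256 = (12545/256)*(-16) = -12545/16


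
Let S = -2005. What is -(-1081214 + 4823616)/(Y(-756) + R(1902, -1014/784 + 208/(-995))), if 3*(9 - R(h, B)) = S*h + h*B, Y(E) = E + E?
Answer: -729843238040/247796220657 ≈ -2.9453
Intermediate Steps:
Y(E) = 2*E
R(h, B) = 9 + 2005*h/3 - B*h/3 (R(h, B) = 9 - (-2005*h + h*B)/3 = 9 - (-2005*h + B*h)/3 = 9 + (2005*h/3 - B*h/3) = 9 + 2005*h/3 - B*h/3)
-(-1081214 + 4823616)/(Y(-756) + R(1902, -1014/784 + 208/(-995))) = -(-1081214 + 4823616)/(2*(-756) + (9 + (2005/3)*1902 - ⅓*(-1014/784 + 208/(-995))*1902)) = -3742402/(-1512 + (9 + 1271170 - ⅓*(-1014*1/784 + 208*(-1/995))*1902)) = -3742402/(-1512 + (9 + 1271170 - ⅓*(-507/392 - 208/995)*1902)) = -3742402/(-1512 + (9 + 1271170 - ⅓*(-586001/390040)*1902)) = -3742402/(-1512 + (9 + 1271170 + 185762317/195020)) = -3742402/(-1512 + 248091090897/195020) = -3742402/247796220657/195020 = -3742402*195020/247796220657 = -1*729843238040/247796220657 = -729843238040/247796220657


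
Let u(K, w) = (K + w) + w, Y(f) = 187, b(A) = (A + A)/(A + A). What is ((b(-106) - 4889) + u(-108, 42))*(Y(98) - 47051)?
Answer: 230195968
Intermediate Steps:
b(A) = 1 (b(A) = (2*A)/((2*A)) = (2*A)*(1/(2*A)) = 1)
u(K, w) = K + 2*w
((b(-106) - 4889) + u(-108, 42))*(Y(98) - 47051) = ((1 - 4889) + (-108 + 2*42))*(187 - 47051) = (-4888 + (-108 + 84))*(-46864) = (-4888 - 24)*(-46864) = -4912*(-46864) = 230195968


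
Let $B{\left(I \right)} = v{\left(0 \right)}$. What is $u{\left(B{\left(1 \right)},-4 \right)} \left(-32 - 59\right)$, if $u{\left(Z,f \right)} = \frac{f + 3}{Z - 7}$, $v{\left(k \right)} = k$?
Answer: $-13$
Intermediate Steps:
$B{\left(I \right)} = 0$
$u{\left(Z,f \right)} = \frac{3 + f}{-7 + Z}$
$u{\left(B{\left(1 \right)},-4 \right)} \left(-32 - 59\right) = \frac{3 - 4}{-7 + 0} \left(-32 - 59\right) = \frac{1}{-7} \left(-1\right) \left(-91\right) = \left(- \frac{1}{7}\right) \left(-1\right) \left(-91\right) = \frac{1}{7} \left(-91\right) = -13$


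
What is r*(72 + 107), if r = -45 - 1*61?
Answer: -18974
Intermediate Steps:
r = -106 (r = -45 - 61 = -106)
r*(72 + 107) = -106*(72 + 107) = -106*179 = -18974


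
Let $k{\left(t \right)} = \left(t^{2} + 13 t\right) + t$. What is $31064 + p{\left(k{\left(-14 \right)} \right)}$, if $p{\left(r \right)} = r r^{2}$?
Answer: $31064$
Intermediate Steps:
$k{\left(t \right)} = t^{2} + 14 t$
$p{\left(r \right)} = r^{3}$
$31064 + p{\left(k{\left(-14 \right)} \right)} = 31064 + \left(- 14 \left(14 - 14\right)\right)^{3} = 31064 + \left(\left(-14\right) 0\right)^{3} = 31064 + 0^{3} = 31064 + 0 = 31064$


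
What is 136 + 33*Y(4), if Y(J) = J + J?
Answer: 400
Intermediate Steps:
Y(J) = 2*J
136 + 33*Y(4) = 136 + 33*(2*4) = 136 + 33*8 = 136 + 264 = 400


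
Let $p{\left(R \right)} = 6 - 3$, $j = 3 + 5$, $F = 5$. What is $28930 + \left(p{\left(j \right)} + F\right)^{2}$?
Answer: $28994$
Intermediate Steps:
$j = 8$
$p{\left(R \right)} = 3$
$28930 + \left(p{\left(j \right)} + F\right)^{2} = 28930 + \left(3 + 5\right)^{2} = 28930 + 8^{2} = 28930 + 64 = 28994$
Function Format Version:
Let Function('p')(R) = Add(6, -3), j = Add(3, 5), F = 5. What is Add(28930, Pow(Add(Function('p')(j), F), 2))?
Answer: 28994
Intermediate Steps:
j = 8
Function('p')(R) = 3
Add(28930, Pow(Add(Function('p')(j), F), 2)) = Add(28930, Pow(Add(3, 5), 2)) = Add(28930, Pow(8, 2)) = Add(28930, 64) = 28994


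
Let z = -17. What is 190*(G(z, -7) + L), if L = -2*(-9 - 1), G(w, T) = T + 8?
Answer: 3990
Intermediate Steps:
G(w, T) = 8 + T
L = 20 (L = -2*(-10) = 20)
190*(G(z, -7) + L) = 190*((8 - 7) + 20) = 190*(1 + 20) = 190*21 = 3990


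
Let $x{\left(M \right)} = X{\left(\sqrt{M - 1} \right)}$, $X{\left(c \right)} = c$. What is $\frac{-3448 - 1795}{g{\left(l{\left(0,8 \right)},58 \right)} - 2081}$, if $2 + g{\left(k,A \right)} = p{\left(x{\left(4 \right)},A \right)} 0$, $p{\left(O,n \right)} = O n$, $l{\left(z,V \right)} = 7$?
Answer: $\frac{5243}{2083} \approx 2.517$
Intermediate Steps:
$x{\left(M \right)} = \sqrt{-1 + M}$ ($x{\left(M \right)} = \sqrt{M - 1} = \sqrt{-1 + M}$)
$g{\left(k,A \right)} = -2$ ($g{\left(k,A \right)} = -2 + \sqrt{-1 + 4} A 0 = -2 + \sqrt{3} A 0 = -2 + A \sqrt{3} \cdot 0 = -2 + 0 = -2$)
$\frac{-3448 - 1795}{g{\left(l{\left(0,8 \right)},58 \right)} - 2081} = \frac{-3448 - 1795}{-2 - 2081} = - \frac{5243}{-2083} = \left(-5243\right) \left(- \frac{1}{2083}\right) = \frac{5243}{2083}$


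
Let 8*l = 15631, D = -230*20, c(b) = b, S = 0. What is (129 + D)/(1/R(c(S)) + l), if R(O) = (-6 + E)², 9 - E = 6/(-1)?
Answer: -2897208/1266119 ≈ -2.2883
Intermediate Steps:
E = 15 (E = 9 - 6/(-1) = 9 - 6*(-1) = 9 - 1*(-6) = 9 + 6 = 15)
D = -4600
R(O) = 81 (R(O) = (-6 + 15)² = 9² = 81)
l = 15631/8 (l = (⅛)*15631 = 15631/8 ≈ 1953.9)
(129 + D)/(1/R(c(S)) + l) = (129 - 4600)/(1/81 + 15631/8) = -4471/(1/81 + 15631/8) = -4471/1266119/648 = -4471*648/1266119 = -2897208/1266119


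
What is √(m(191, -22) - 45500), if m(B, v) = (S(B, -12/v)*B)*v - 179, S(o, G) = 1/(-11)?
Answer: 3*I*√5033 ≈ 212.83*I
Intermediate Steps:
S(o, G) = -1/11
m(B, v) = -179 - B*v/11 (m(B, v) = (-B/11)*v - 179 = -B*v/11 - 179 = -179 - B*v/11)
√(m(191, -22) - 45500) = √((-179 - 1/11*191*(-22)) - 45500) = √((-179 + 382) - 45500) = √(203 - 45500) = √(-45297) = 3*I*√5033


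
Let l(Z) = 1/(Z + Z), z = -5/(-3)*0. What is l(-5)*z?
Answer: 0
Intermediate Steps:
z = 0 (z = -5*(-⅓)*0 = (5/3)*0 = 0)
l(Z) = 1/(2*Z)
l(-5)*z = ((½)/(-5))*0 = ((½)*(-⅕))*0 = -⅒*0 = 0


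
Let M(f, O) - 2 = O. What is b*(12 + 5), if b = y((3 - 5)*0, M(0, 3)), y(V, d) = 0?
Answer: 0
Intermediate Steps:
M(f, O) = 2 + O
b = 0
b*(12 + 5) = 0*(12 + 5) = 0*17 = 0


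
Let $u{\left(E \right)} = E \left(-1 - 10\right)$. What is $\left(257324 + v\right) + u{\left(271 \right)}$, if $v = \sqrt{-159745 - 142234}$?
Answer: $254343 + i \sqrt{301979} \approx 2.5434 \cdot 10^{5} + 549.53 i$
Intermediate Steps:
$v = i \sqrt{301979}$ ($v = \sqrt{-301979} = i \sqrt{301979} \approx 549.53 i$)
$u{\left(E \right)} = - 11 E$ ($u{\left(E \right)} = E \left(-11\right) = - 11 E$)
$\left(257324 + v\right) + u{\left(271 \right)} = \left(257324 + i \sqrt{301979}\right) - 2981 = 254343 + i \sqrt{301979}$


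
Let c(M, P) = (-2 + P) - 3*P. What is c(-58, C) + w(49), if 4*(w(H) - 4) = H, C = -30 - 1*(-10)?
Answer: 217/4 ≈ 54.250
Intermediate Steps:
C = -20 (C = -30 + 10 = -20)
w(H) = 4 + H/4
c(M, P) = -2 - 2*P
c(-58, C) + w(49) = (-2 - 2*(-20)) + (4 + (¼)*49) = (-2 + 40) + (4 + 49/4) = 38 + 65/4 = 217/4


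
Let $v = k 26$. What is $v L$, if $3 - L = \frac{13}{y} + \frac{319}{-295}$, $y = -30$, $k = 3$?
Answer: $\frac{103883}{295} \approx 352.15$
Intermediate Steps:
$v = 78$ ($v = 3 \cdot 26 = 78$)
$L = \frac{7991}{1770}$ ($L = 3 - \left(\frac{13}{-30} + \frac{319}{-295}\right) = 3 - \left(13 \left(- \frac{1}{30}\right) + 319 \left(- \frac{1}{295}\right)\right) = 3 - \left(- \frac{13}{30} - \frac{319}{295}\right) = 3 - - \frac{2681}{1770} = 3 + \frac{2681}{1770} = \frac{7991}{1770} \approx 4.5147$)
$v L = 78 \cdot \frac{7991}{1770} = \frac{103883}{295}$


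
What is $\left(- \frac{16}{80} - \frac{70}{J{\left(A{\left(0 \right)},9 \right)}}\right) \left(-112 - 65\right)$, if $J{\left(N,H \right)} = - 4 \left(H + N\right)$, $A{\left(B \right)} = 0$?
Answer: $- \frac{9263}{30} \approx -308.77$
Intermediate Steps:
$J{\left(N,H \right)} = - 4 H - 4 N$
$\left(- \frac{16}{80} - \frac{70}{J{\left(A{\left(0 \right)},9 \right)}}\right) \left(-112 - 65\right) = \left(- \frac{16}{80} - \frac{70}{\left(-4\right) 9 - 0}\right) \left(-112 - 65\right) = \left(\left(-16\right) \frac{1}{80} - \frac{70}{-36 + 0}\right) \left(-177\right) = \left(- \frac{1}{5} - \frac{70}{-36}\right) \left(-177\right) = \left(- \frac{1}{5} - - \frac{35}{18}\right) \left(-177\right) = \left(- \frac{1}{5} + \frac{35}{18}\right) \left(-177\right) = \frac{157}{90} \left(-177\right) = - \frac{9263}{30}$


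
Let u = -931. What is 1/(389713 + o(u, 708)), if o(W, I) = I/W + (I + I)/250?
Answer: 116375/45353421023 ≈ 2.5660e-6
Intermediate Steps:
o(W, I) = I/125 + I/W (o(W, I) = I/W + (2*I)*(1/250) = I/W + I/125 = I/125 + I/W)
1/(389713 + o(u, 708)) = 1/(389713 + ((1/125)*708 + 708/(-931))) = 1/(389713 + (708/125 + 708*(-1/931))) = 1/(389713 + (708/125 - 708/931)) = 1/(389713 + 570648/116375) = 1/(45353421023/116375) = 116375/45353421023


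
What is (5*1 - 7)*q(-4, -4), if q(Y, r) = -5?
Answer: 10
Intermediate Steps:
(5*1 - 7)*q(-4, -4) = (5*1 - 7)*(-5) = (5 - 7)*(-5) = -2*(-5) = 10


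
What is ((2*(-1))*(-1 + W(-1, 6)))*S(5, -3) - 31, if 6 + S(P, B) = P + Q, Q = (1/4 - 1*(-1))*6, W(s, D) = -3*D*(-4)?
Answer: -954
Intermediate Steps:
W(s, D) = 12*D
Q = 15/2 (Q = (1*(1/4) + 1)*6 = (1/4 + 1)*6 = (5/4)*6 = 15/2 ≈ 7.5000)
S(P, B) = 3/2 + P (S(P, B) = -6 + (P + 15/2) = -6 + (15/2 + P) = 3/2 + P)
((2*(-1))*(-1 + W(-1, 6)))*S(5, -3) - 31 = ((2*(-1))*(-1 + 12*6))*(3/2 + 5) - 31 = -2*(-1 + 72)*(13/2) - 31 = -2*71*(13/2) - 31 = -142*13/2 - 31 = -923 - 31 = -954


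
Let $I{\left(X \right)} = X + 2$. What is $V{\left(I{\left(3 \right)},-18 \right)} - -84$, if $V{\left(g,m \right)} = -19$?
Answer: $65$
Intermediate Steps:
$I{\left(X \right)} = 2 + X$
$V{\left(I{\left(3 \right)},-18 \right)} - -84 = -19 - -84 = -19 + 84 = 65$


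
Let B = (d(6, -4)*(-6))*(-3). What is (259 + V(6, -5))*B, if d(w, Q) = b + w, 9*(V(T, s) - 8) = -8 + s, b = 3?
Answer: 43020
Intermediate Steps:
V(T, s) = 64/9 + s/9 (V(T, s) = 8 + (-8 + s)/9 = 8 + (-8/9 + s/9) = 64/9 + s/9)
d(w, Q) = 3 + w
B = 162 (B = ((3 + 6)*(-6))*(-3) = (9*(-6))*(-3) = -54*(-3) = 162)
(259 + V(6, -5))*B = (259 + (64/9 + (⅑)*(-5)))*162 = (259 + (64/9 - 5/9))*162 = (259 + 59/9)*162 = (2390/9)*162 = 43020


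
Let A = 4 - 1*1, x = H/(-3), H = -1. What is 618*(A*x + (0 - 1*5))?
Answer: -2472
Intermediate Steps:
x = ⅓ (x = -1/(-3) = -1*(-⅓) = ⅓ ≈ 0.33333)
A = 3 (A = 4 - 1 = 3)
618*(A*x + (0 - 1*5)) = 618*(3*(⅓) + (0 - 1*5)) = 618*(1 + (0 - 5)) = 618*(1 - 5) = 618*(-4) = -2472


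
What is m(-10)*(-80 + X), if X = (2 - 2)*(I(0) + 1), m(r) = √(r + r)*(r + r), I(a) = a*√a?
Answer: 3200*I*√5 ≈ 7155.4*I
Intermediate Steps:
I(a) = a^(3/2)
m(r) = 2*√2*r^(3/2) (m(r) = √(2*r)*(2*r) = (√2*√r)*(2*r) = 2*√2*r^(3/2))
X = 0 (X = (2 - 2)*(0^(3/2) + 1) = 0*(0 + 1) = 0*1 = 0)
m(-10)*(-80 + X) = (2*√2*(-10)^(3/2))*(-80 + 0) = (2*√2*(-10*I*√10))*(-80) = -40*I*√5*(-80) = 3200*I*√5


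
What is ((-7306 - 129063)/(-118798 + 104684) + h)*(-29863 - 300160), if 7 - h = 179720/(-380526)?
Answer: -15184973049978103/2685371982 ≈ -5.6547e+6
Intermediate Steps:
h = 1421701/190263 (h = 7 - 179720/(-380526) = 7 - 179720*(-1)/380526 = 7 - 1*(-89860/190263) = 7 + 89860/190263 = 1421701/190263 ≈ 7.4723)
((-7306 - 129063)/(-118798 + 104684) + h)*(-29863 - 300160) = ((-7306 - 129063)/(-118798 + 104684) + 1421701/190263)*(-29863 - 300160) = (-136369/(-14114) + 1421701/190263)*(-330023) = (-136369*(-1/14114) + 1421701/190263)*(-330023) = (136369/14114 + 1421701/190263)*(-330023) = (46011862961/2685371982)*(-330023) = -15184973049978103/2685371982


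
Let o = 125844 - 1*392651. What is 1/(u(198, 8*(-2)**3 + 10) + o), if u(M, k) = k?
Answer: -1/266861 ≈ -3.7473e-6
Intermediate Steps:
o = -266807 (o = 125844 - 392651 = -266807)
1/(u(198, 8*(-2)**3 + 10) + o) = 1/((8*(-2)**3 + 10) - 266807) = 1/((8*(-8) + 10) - 266807) = 1/((-64 + 10) - 266807) = 1/(-54 - 266807) = 1/(-266861) = -1/266861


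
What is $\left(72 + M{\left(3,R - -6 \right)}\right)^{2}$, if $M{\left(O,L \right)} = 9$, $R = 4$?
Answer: $6561$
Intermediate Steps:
$\left(72 + M{\left(3,R - -6 \right)}\right)^{2} = \left(72 + 9\right)^{2} = 81^{2} = 6561$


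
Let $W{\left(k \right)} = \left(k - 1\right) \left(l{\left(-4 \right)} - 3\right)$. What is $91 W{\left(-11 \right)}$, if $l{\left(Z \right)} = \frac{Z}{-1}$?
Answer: $-1092$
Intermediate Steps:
$l{\left(Z \right)} = - Z$ ($l{\left(Z \right)} = Z \left(-1\right) = - Z$)
$W{\left(k \right)} = -1 + k$ ($W{\left(k \right)} = \left(k - 1\right) \left(\left(-1\right) \left(-4\right) - 3\right) = \left(-1 + k\right) \left(4 - 3\right) = \left(-1 + k\right) 1 = -1 + k$)
$91 W{\left(-11 \right)} = 91 \left(-1 - 11\right) = 91 \left(-12\right) = -1092$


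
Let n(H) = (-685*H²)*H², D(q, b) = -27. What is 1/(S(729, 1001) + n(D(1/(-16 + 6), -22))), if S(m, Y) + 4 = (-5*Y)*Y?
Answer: -1/369047094 ≈ -2.7097e-9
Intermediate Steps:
S(m, Y) = -4 - 5*Y² (S(m, Y) = -4 + (-5*Y)*Y = -4 - 5*Y²)
n(H) = -685*H⁴
1/(S(729, 1001) + n(D(1/(-16 + 6), -22))) = 1/((-4 - 5*1001²) - 685*(-27)⁴) = 1/((-4 - 5*1002001) - 685*531441) = 1/((-4 - 5010005) - 364037085) = 1/(-5010009 - 364037085) = 1/(-369047094) = -1/369047094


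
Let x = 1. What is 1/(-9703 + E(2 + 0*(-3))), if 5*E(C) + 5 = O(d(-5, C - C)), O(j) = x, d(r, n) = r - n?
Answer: -5/48519 ≈ -0.00010305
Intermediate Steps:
O(j) = 1
E(C) = -⅘ (E(C) = -1 + (⅕)*1 = -1 + ⅕ = -⅘)
1/(-9703 + E(2 + 0*(-3))) = 1/(-9703 - ⅘) = 1/(-48519/5) = -5/48519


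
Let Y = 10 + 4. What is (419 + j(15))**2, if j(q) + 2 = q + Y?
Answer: 198916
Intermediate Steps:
Y = 14
j(q) = 12 + q (j(q) = -2 + (q + 14) = -2 + (14 + q) = 12 + q)
(419 + j(15))**2 = (419 + (12 + 15))**2 = (419 + 27)**2 = 446**2 = 198916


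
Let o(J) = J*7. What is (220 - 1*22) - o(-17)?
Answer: 317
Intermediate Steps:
o(J) = 7*J
(220 - 1*22) - o(-17) = (220 - 1*22) - 7*(-17) = (220 - 22) - 1*(-119) = 198 + 119 = 317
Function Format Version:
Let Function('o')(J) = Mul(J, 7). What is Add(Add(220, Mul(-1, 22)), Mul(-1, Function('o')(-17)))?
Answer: 317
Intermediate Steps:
Function('o')(J) = Mul(7, J)
Add(Add(220, Mul(-1, 22)), Mul(-1, Function('o')(-17))) = Add(Add(220, Mul(-1, 22)), Mul(-1, Mul(7, -17))) = Add(Add(220, -22), Mul(-1, -119)) = Add(198, 119) = 317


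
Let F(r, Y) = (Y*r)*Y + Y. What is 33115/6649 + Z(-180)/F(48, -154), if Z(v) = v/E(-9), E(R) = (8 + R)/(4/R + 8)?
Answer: 18850499625/3783992443 ≈ 4.9816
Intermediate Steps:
E(R) = (8 + R)/(8 + 4/R)
Z(v) = -68*v/9 (Z(v) = v/(((1/4)*(-9)*(8 - 9)/(1 + 2*(-9)))) = v/(((1/4)*(-9)*(-1)/(1 - 18))) = v/(((1/4)*(-9)*(-1)/(-17))) = v/(((1/4)*(-9)*(-1/17)*(-1))) = v/(-9/68) = v*(-68/9) = -68*v/9)
F(r, Y) = Y + r*Y**2 (F(r, Y) = r*Y**2 + Y = Y + r*Y**2)
33115/6649 + Z(-180)/F(48, -154) = 33115/6649 + (-68/9*(-180))/((-154*(1 - 154*48))) = 33115*(1/6649) + 1360/((-154*(1 - 7392))) = 33115/6649 + 1360/((-154*(-7391))) = 33115/6649 + 1360/1138214 = 33115/6649 + 1360*(1/1138214) = 33115/6649 + 680/569107 = 18850499625/3783992443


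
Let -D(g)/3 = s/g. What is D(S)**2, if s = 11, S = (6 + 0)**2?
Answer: 121/144 ≈ 0.84028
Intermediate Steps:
S = 36 (S = 6**2 = 36)
D(g) = -33/g
D(S)**2 = (-33/36)**2 = (-33*1/36)**2 = (-11/12)**2 = 121/144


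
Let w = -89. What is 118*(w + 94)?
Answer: 590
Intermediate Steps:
118*(w + 94) = 118*(-89 + 94) = 118*5 = 590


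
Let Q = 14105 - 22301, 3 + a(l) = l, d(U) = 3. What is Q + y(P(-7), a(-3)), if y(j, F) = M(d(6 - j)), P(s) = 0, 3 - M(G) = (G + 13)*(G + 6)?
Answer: -8337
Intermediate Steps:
a(l) = -3 + l
M(G) = 3 - (6 + G)*(13 + G) (M(G) = 3 - (G + 13)*(G + 6) = 3 - (13 + G)*(6 + G) = 3 - (6 + G)*(13 + G))
y(j, F) = -141 (y(j, F) = -75 - 1*3² - 19*3 = -75 - 1*9 - 57 = -75 - 9 - 57 = -141)
Q = -8196
Q + y(P(-7), a(-3)) = -8196 - 141 = -8337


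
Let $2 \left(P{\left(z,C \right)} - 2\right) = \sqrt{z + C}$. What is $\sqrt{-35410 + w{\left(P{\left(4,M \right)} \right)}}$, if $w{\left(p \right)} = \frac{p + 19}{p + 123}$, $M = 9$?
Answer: $\frac{\sqrt{-8852458 - 35409 \sqrt{13}}}{\sqrt{250 + \sqrt{13}}} \approx 188.18 i$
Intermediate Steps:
$P{\left(z,C \right)} = 2 + \frac{\sqrt{C + z}}{2}$ ($P{\left(z,C \right)} = 2 + \frac{\sqrt{z + C}}{2} = 2 + \frac{\sqrt{C + z}}{2}$)
$w{\left(p \right)} = \frac{19 + p}{123 + p}$
$\sqrt{-35410 + w{\left(P{\left(4,M \right)} \right)}} = \sqrt{-35410 + \frac{19 + \left(2 + \frac{\sqrt{9 + 4}}{2}\right)}{123 + \left(2 + \frac{\sqrt{9 + 4}}{2}\right)}} = \sqrt{-35410 + \frac{19 + \left(2 + \frac{\sqrt{13}}{2}\right)}{123 + \left(2 + \frac{\sqrt{13}}{2}\right)}} = \sqrt{-35410 + \frac{21 + \frac{\sqrt{13}}{2}}{125 + \frac{\sqrt{13}}{2}}}$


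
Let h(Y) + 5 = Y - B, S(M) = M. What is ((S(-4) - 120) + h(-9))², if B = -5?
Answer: 17689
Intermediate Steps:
h(Y) = Y (h(Y) = -5 + (Y - 1*(-5)) = -5 + (Y + 5) = -5 + (5 + Y) = Y)
((S(-4) - 120) + h(-9))² = ((-4 - 120) - 9)² = (-124 - 9)² = (-133)² = 17689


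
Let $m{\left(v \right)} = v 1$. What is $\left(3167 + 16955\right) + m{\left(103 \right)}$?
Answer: $20225$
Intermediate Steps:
$m{\left(v \right)} = v$
$\left(3167 + 16955\right) + m{\left(103 \right)} = \left(3167 + 16955\right) + 103 = 20122 + 103 = 20225$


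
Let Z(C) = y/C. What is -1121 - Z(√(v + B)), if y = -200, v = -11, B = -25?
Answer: -1121 - 100*I/3 ≈ -1121.0 - 33.333*I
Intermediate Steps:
Z(C) = -200/C
-1121 - Z(√(v + B)) = -1121 - (-200)/(√(-11 - 25)) = -1121 - (-200)/(√(-36)) = -1121 - (-200)/(6*I) = -1121 - (-200)*(-I/6) = -1121 - 100*I/3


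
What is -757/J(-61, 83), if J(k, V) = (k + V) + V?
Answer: -757/105 ≈ -7.2095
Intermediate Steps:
J(k, V) = k + 2*V (J(k, V) = (V + k) + V = k + 2*V)
-757/J(-61, 83) = -757/(-61 + 2*83) = -757/(-61 + 166) = -757/105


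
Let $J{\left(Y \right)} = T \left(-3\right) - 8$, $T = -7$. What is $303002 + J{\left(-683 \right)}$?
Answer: $303015$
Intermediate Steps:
$J{\left(Y \right)} = 13$ ($J{\left(Y \right)} = \left(-7\right) \left(-3\right) - 8 = 21 - 8 = 13$)
$303002 + J{\left(-683 \right)} = 303002 + 13 = 303015$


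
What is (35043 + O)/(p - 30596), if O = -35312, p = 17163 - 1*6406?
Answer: 269/19839 ≈ 0.013559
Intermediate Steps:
p = 10757 (p = 17163 - 6406 = 10757)
(35043 + O)/(p - 30596) = (35043 - 35312)/(10757 - 30596) = -269/(-19839) = -269*(-1/19839) = 269/19839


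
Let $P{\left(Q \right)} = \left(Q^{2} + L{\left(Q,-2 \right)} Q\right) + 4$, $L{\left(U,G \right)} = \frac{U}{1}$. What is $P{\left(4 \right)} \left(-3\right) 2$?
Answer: $-216$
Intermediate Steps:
$L{\left(U,G \right)} = U$ ($L{\left(U,G \right)} = U 1 = U$)
$P{\left(Q \right)} = 4 + 2 Q^{2}$ ($P{\left(Q \right)} = \left(Q^{2} + Q Q\right) + 4 = \left(Q^{2} + Q^{2}\right) + 4 = 2 Q^{2} + 4 = 4 + 2 Q^{2}$)
$P{\left(4 \right)} \left(-3\right) 2 = \left(4 + 2 \cdot 4^{2}\right) \left(-3\right) 2 = \left(4 + 2 \cdot 16\right) \left(-3\right) 2 = \left(4 + 32\right) \left(-3\right) 2 = 36 \left(-3\right) 2 = \left(-108\right) 2 = -216$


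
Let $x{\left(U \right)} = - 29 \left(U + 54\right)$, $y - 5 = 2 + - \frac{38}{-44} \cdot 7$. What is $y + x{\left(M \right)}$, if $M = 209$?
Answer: $- \frac{167507}{22} \approx -7614.0$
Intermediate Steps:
$y = \frac{287}{22}$ ($y = 5 + \left(2 + - \frac{38}{-44} \cdot 7\right) = 5 + \left(2 + \left(-38\right) \left(- \frac{1}{44}\right) 7\right) = 5 + \left(2 + \frac{19}{22} \cdot 7\right) = 5 + \left(2 + \frac{133}{22}\right) = 5 + \frac{177}{22} = \frac{287}{22} \approx 13.045$)
$x{\left(U \right)} = -1566 - 29 U$ ($x{\left(U \right)} = - 29 \left(54 + U\right) = -1566 - 29 U$)
$y + x{\left(M \right)} = \frac{287}{22} - 7627 = - \frac{167507}{22}$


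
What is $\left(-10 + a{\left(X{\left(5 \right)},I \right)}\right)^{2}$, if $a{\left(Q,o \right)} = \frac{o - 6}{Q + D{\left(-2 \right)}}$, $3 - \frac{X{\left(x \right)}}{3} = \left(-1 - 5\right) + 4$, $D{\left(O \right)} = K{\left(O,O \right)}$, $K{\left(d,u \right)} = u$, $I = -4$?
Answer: $\frac{19600}{169} \approx 115.98$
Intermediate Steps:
$D{\left(O \right)} = O$
$X{\left(x \right)} = 15$ ($X{\left(x \right)} = 9 - 3 \left(\left(-1 - 5\right) + 4\right) = 9 - 3 \left(-6 + 4\right) = 9 - -6 = 9 + 6 = 15$)
$a{\left(Q,o \right)} = \frac{-6 + o}{-2 + Q}$ ($a{\left(Q,o \right)} = \frac{o - 6}{Q - 2} = \frac{-6 + o}{-2 + Q}$)
$\left(-10 + a{\left(X{\left(5 \right)},I \right)}\right)^{2} = \left(-10 + \frac{-6 - 4}{-2 + 15}\right)^{2} = \left(-10 + \frac{1}{13} \left(-10\right)\right)^{2} = \left(-10 - \frac{10}{13}\right)^{2} = \left(- \frac{140}{13}\right)^{2} = \frac{19600}{169}$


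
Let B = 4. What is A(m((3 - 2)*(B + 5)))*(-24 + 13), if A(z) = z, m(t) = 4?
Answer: -44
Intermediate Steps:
A(m((3 - 2)*(B + 5)))*(-24 + 13) = 4*(-24 + 13) = 4*(-11) = -44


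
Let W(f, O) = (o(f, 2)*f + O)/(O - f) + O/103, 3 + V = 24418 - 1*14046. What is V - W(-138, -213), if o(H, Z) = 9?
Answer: 5331109/515 ≈ 10352.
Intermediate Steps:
V = 10369 (V = -3 + (24418 - 1*14046) = -3 + (24418 - 14046) = -3 + 10372 = 10369)
W(f, O) = O/103 + (O + 9*f)/(O - f) (W(f, O) = (9*f + O)/(O - f) + O/103 = (O + 9*f)/(O - f) + O*(1/103) = (O + 9*f)/(O - f) + O/103 = O/103 + (O + 9*f)/(O - f))
V - W(-138, -213) = 10369 - (-213 + 9*(-138) + (1/103)*(-213)² - 1/103*(-213)*(-138))/(-213 - 1*(-138)) = 10369 - (-213 - 1242 + (1/103)*45369 - 29394/103)/(-213 + 138) = 10369 - (-213 - 1242 + 45369/103 - 29394/103)/(-75) = 10369 - (-1)*(-133890)/(75*103) = 10369 - 1*8926/515 = 10369 - 8926/515 = 5331109/515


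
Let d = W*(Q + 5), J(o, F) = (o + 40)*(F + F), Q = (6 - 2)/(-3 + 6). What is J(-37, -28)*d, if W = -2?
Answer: 2128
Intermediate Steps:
Q = 4/3 ≈ 1.3333
J(o, F) = 2*F*(40 + o) (J(o, F) = (40 + o)*(2*F) = 2*F*(40 + o))
d = -38/3 (d = -2*(4/3 + 5) = -2*19/3 = -38/3 ≈ -12.667)
J(-37, -28)*d = (2*(-28)*(40 - 37))*(-38/3) = (2*(-28)*3)*(-38/3) = -168*(-38/3) = 2128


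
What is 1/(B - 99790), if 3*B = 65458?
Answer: -3/233912 ≈ -1.2825e-5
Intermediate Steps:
B = 65458/3 (B = (⅓)*65458 = 65458/3 ≈ 21819.)
1/(B - 99790) = 1/(65458/3 - 99790) = 1/(-233912/3) = -3/233912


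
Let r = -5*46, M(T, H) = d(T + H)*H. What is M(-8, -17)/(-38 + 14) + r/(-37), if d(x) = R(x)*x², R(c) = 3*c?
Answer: -9826285/296 ≈ -33197.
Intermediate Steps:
d(x) = 3*x³ (d(x) = (3*x)*x² = 3*x³)
M(T, H) = 3*H*(H + T)³ (M(T, H) = (3*(T + H)³)*H = (3*(H + T)³)*H = 3*H*(H + T)³)
r = -230
M(-8, -17)/(-38 + 14) + r/(-37) = (3*(-17)*(-17 - 8)³)/(-38 + 14) - 230/(-37) = (3*(-17)*(-25)³)/(-24) - 230*(-1/37) = (3*(-17)*(-15625))*(-1/24) + 230/37 = 796875*(-1/24) + 230/37 = -265625/8 + 230/37 = -9826285/296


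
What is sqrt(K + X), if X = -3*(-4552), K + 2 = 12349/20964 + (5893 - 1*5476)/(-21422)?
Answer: sqrt(172118029166051817711)/112272702 ≈ 116.85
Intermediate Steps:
K = -321191663/224545404 (K = -2 + (12349/20964 + (5893 - 1*5476)/(-21422)) = -2 + (12349*(1/20964) + (5893 - 5476)*(-1/21422)) = -2 + (12349/20964 + 417*(-1/21422)) = -2 + (12349/20964 - 417/21422) = -2 + 127899145/224545404 = -321191663/224545404 ≈ -1.4304)
X = 13656
sqrt(K + X) = sqrt(-321191663/224545404 + 13656) = sqrt(3066070845361/224545404) = sqrt(172118029166051817711)/112272702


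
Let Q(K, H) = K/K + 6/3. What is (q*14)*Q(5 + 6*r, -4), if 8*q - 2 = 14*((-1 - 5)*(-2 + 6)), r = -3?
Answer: -3507/2 ≈ -1753.5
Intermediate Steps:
Q(K, H) = 3 (Q(K, H) = 1 + 6*(⅓) = 1 + 2 = 3)
q = -167/4 (q = ¼ + (14*((-1 - 5)*(-2 + 6)))/8 = ¼ + (14*(-6*4))/8 = ¼ + (14*(-24))/8 = ¼ + (⅛)*(-336) = ¼ - 42 = -167/4 ≈ -41.750)
(q*14)*Q(5 + 6*r, -4) = -167/4*14*3 = -1169/2*3 = -3507/2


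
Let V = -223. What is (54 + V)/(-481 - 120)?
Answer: 169/601 ≈ 0.28120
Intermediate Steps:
(54 + V)/(-481 - 120) = (54 - 223)/(-481 - 120) = -169/(-601) = -169*(-1/601) = 169/601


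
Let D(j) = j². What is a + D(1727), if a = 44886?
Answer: 3027415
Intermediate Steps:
a + D(1727) = 44886 + 1727² = 44886 + 2982529 = 3027415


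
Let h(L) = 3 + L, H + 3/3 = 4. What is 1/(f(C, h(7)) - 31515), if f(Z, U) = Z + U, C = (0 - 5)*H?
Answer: -1/31520 ≈ -3.1726e-5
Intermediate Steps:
H = 3 (H = -1 + 4 = 3)
C = -15 (C = (0 - 5)*3 = -5*3 = -15)
f(Z, U) = U + Z
1/(f(C, h(7)) - 31515) = 1/(((3 + 7) - 15) - 31515) = 1/((10 - 15) - 31515) = 1/(-5 - 31515) = 1/(-31520) = -1/31520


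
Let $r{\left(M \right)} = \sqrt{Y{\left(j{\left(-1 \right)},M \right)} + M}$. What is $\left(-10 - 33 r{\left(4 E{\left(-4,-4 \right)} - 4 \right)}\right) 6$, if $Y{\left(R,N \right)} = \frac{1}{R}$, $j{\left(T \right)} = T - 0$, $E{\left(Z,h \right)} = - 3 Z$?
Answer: $-60 - 198 \sqrt{43} \approx -1358.4$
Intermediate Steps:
$j{\left(T \right)} = T$ ($j{\left(T \right)} = T + 0 = T$)
$r{\left(M \right)} = \sqrt{-1 + M}$ ($r{\left(M \right)} = \sqrt{\frac{1}{-1} + M} = \sqrt{-1 + M}$)
$\left(-10 - 33 r{\left(4 E{\left(-4,-4 \right)} - 4 \right)}\right) 6 = \left(-10 - 33 \sqrt{-1 - \left(4 - 4 \left(\left(-3\right) \left(-4\right)\right)\right)}\right) 6 = \left(-10 - 33 \sqrt{-1 + \left(4 \cdot 12 - 4\right)}\right) 6 = \left(-10 - 33 \sqrt{-1 + \left(48 - 4\right)}\right) 6 = \left(-10 - 33 \sqrt{-1 + 44}\right) 6 = \left(-10 - 33 \sqrt{43}\right) 6 = -60 - 198 \sqrt{43}$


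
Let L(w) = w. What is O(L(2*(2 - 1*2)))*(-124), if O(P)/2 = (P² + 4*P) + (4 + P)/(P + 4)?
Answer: -248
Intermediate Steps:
O(P) = 2 + 2*P² + 8*P (O(P) = 2*((P² + 4*P) + (4 + P)/(P + 4)) = 2*((P² + 4*P) + (4 + P)/(4 + P)) = 2*((P² + 4*P) + 1) = 2*(1 + P² + 4*P) = 2 + 2*P² + 8*P)
O(L(2*(2 - 1*2)))*(-124) = (2 + 2*(2*(2 - 1*2))² + 8*(2*(2 - 1*2)))*(-124) = (2 + 2*(2*(2 - 2))² + 8*(2*(2 - 2)))*(-124) = (2 + 2*(2*0)² + 8*(2*0))*(-124) = (2 + 2*0² + 8*0)*(-124) = (2 + 2*0 + 0)*(-124) = (2 + 0 + 0)*(-124) = 2*(-124) = -248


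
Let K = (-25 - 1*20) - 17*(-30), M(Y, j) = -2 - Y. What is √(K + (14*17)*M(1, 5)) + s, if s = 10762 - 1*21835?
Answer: -11073 + I*√249 ≈ -11073.0 + 15.78*I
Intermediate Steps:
s = -11073 (s = 10762 - 21835 = -11073)
K = 465 (K = (-25 - 20) + 510 = -45 + 510 = 465)
√(K + (14*17)*M(1, 5)) + s = √(465 + (14*17)*(-2 - 1*1)) - 11073 = √(465 + 238*(-2 - 1)) - 11073 = √(465 + 238*(-3)) - 11073 = √(465 - 714) - 11073 = √(-249) - 11073 = I*√249 - 11073 = -11073 + I*√249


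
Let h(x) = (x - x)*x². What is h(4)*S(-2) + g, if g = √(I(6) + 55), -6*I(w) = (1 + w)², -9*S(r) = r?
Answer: √1686/6 ≈ 6.8435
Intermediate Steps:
S(r) = -r/9
I(w) = -(1 + w)²/6
g = √1686/6 (g = √(-(1 + 6)²/6 + 55) = √(-⅙*7² + 55) = √(-⅙*49 + 55) = √(-49/6 + 55) = √(281/6) = √1686/6 ≈ 6.8435)
h(x) = 0 (h(x) = 0*x² = 0)
h(4)*S(-2) + g = 0*(-⅑*(-2)) + √1686/6 = 0*(2/9) + √1686/6 = 0 + √1686/6 = √1686/6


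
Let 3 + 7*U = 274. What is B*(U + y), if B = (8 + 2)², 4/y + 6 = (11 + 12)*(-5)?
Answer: 3276300/847 ≈ 3868.1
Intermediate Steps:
y = -4/121 (y = 4/(-6 + (11 + 12)*(-5)) = 4/(-6 + 23*(-5)) = 4/(-6 - 115) = 4/(-121) = 4*(-1/121) = -4/121 ≈ -0.033058)
U = 271/7 (U = -3/7 + (⅐)*274 = -3/7 + 274/7 = 271/7 ≈ 38.714)
B = 100 (B = 10² = 100)
B*(U + y) = 100*(271/7 - 4/121) = 100*(32763/847) = 3276300/847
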